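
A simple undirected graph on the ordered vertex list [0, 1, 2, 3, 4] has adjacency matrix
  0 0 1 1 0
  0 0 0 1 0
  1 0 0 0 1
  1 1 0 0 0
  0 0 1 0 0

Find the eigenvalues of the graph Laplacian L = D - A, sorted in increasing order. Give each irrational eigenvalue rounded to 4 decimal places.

[0, 0.3820, 1.3820, 2.6180, 3.6180]

With the vertex order [0, 1, 2, 3, 4], the degrees are [2, 1, 2, 2, 1], giving D = diag(2, 1, 2, 2, 1) and L = D - A. L is symmetric positive semidefinite, so every eigenvalue is real and nonnegative. The single zero eigenvalue shows the graph is connected. There is one zero in the spectrum, matching the 1 component.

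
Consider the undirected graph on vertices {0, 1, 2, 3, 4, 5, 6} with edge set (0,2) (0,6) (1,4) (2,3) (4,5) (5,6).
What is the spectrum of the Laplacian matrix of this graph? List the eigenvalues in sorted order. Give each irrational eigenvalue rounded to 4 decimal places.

Reading degrees in the order [0, 1, 2, 3, 4, 5, 6] gives [2, 1, 2, 1, 2, 2, 2]; set D = diag(2, 1, 2, 1, 2, 2, 2) and form L = D - A. L is symmetric positive semidefinite, so every eigenvalue is real and nonnegative. By the matrix-tree theorem the graph has (1/7) * product of the nonzero eigenvalues = 1 spanning tree.

[0, 0.1981, 0.7530, 1.5550, 2.4450, 3.2470, 3.8019]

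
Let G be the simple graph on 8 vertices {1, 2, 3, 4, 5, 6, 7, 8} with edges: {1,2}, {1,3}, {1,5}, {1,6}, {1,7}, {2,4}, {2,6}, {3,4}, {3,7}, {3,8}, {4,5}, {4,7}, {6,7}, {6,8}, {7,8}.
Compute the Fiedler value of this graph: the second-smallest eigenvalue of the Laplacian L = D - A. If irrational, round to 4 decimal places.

1.6809

Reading degrees in the order [1, 2, 3, 4, 5, 6, 7, 8] gives [5, 3, 4, 4, 2, 4, 5, 3]; set D = diag(5, 3, 4, 4, 2, 4, 5, 3) and form L = D - A. The smallest Laplacian eigenvalue is always 0. The next one, lambda_2 = 1.6809, measures how hard the graph is to disconnect: larger values mean better connectivity. The eigenvalues sum to 30, which equals trace(L) = 2|E|.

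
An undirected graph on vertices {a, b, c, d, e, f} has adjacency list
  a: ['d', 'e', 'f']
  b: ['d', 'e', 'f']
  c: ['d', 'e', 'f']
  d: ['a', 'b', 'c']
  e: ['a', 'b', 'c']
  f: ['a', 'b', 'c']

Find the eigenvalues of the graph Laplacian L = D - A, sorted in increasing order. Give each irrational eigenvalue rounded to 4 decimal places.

[0, 3, 3, 3, 3, 6]

Reading degrees in the order [a, b, c, d, e, f] gives [3, 3, 3, 3, 3, 3]; set D = diag(3, 3, 3, 3, 3, 3) and form L = D - A. Since every row of L sums to 0, the all-ones vector is in the kernel and 0 is an eigenvalue. The single zero eigenvalue shows the graph is connected. By the matrix-tree theorem the graph has (1/6) * product of the nonzero eigenvalues = 81 spanning trees.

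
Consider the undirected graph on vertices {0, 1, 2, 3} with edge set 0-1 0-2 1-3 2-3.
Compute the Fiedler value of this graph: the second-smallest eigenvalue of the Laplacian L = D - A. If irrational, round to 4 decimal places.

2

Each diagonal entry of L is the vertex degree and each off-diagonal entry is -1 where an edge is present, 0 otherwise; in the order [0, 1, 2, 3] the diagonal is [2, 2, 2, 2]. Computing the eigenvalues of L and sorting gives [0, 2, 2, 4]. The Fiedler value lambda_2 = 2 is strictly positive, so the graph is connected. There is one zero in the spectrum, matching the 1 component.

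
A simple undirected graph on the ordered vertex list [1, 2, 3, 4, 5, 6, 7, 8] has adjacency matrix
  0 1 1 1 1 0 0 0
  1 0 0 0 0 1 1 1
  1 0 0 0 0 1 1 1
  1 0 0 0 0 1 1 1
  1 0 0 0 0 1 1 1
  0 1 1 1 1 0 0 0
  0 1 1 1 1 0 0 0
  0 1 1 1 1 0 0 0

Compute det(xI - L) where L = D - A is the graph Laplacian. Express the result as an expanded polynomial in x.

Reading degrees in the order [1, 2, 3, 4, 5, 6, 7, 8] gives [4, 4, 4, 4, 4, 4, 4, 4]; set D = diag(4, 4, 4, 4, 4, 4, 4, 4) and form L = D - A. Computing det(xI - L) by cofactor expansion (or equivalently via sum-over-permutations) gives x^8 - 32x^7 + 432x^6 - 3200x^5 + 14080x^4 - 36864x^3 + 53248x^2 - 32768x. The constant term is 0 because L is singular (the all-ones vector lies in its kernel). By the matrix-tree theorem the graph has (1/8) * product of the nonzero eigenvalues = 4096 spanning trees. The largest eigenvalue, 8, is at most the vertex count 8.

x^8 - 32x^7 + 432x^6 - 3200x^5 + 14080x^4 - 36864x^3 + 53248x^2 - 32768x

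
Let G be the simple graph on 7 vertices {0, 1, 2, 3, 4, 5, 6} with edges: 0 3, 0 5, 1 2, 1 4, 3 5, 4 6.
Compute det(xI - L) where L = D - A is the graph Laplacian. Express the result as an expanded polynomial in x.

x^7 - 12x^6 + 55x^5 - 118x^4 + 114x^3 - 36x^2

With the vertex order [0, 1, 2, 3, 4, 5, 6], the degrees are [2, 2, 1, 2, 2, 2, 1], giving D = diag(2, 2, 1, 2, 2, 2, 1) and L = D - A. L has integer entries, so p(x) = det(xI - L) has integer coefficients. Expanding the determinant yields x^7 - 12x^6 + 55x^5 - 118x^4 + 114x^3 - 36x^2. Since p(0) = det(-L) = 0, x divides p(x).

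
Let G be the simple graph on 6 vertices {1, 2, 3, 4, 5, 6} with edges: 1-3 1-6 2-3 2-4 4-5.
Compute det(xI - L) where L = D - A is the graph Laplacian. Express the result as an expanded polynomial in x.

x^6 - 10x^5 + 36x^4 - 56x^3 + 35x^2 - 6x

Reading degrees in the order [1, 2, 3, 4, 5, 6] gives [2, 2, 2, 2, 1, 1]; set D = diag(2, 2, 2, 2, 1, 1) and form L = D - A. L has integer entries, so p(x) = det(xI - L) has integer coefficients. Expanding the determinant yields x^6 - 10x^5 + 36x^4 - 56x^3 + 35x^2 - 6x. The coefficient of x^5 equals -trace(L) = -10, matching the sum of degrees. The eigenvalues sum to 10, which equals trace(L) = 2|E|. By the matrix-tree theorem the graph has (1/6) * product of the nonzero eigenvalues = 1 spanning tree.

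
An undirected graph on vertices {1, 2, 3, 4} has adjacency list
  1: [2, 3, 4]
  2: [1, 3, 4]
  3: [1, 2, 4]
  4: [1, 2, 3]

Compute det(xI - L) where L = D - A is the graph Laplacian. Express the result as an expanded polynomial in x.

x^4 - 12x^3 + 48x^2 - 64x

Reading degrees in the order [1, 2, 3, 4] gives [3, 3, 3, 3]; set D = diag(3, 3, 3, 3) and form L = D - A. L has integer entries, so p(x) = det(xI - L) has integer coefficients. Expanding the determinant yields x^4 - 12x^3 + 48x^2 - 64x. Since p(0) = det(-L) = 0, x divides p(x).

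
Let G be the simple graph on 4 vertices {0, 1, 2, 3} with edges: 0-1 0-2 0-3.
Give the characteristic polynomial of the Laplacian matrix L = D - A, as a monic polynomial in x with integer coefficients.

x^4 - 6x^3 + 9x^2 - 4x

Reading degrees in the order [0, 1, 2, 3] gives [3, 1, 1, 1]; set D = diag(3, 1, 1, 1) and form L = D - A. Computing det(xI - L) by cofactor expansion (or equivalently via sum-over-permutations) gives x^4 - 6x^3 + 9x^2 - 4x. The coefficient of x^3 equals -trace(L) = -6, matching the sum of degrees.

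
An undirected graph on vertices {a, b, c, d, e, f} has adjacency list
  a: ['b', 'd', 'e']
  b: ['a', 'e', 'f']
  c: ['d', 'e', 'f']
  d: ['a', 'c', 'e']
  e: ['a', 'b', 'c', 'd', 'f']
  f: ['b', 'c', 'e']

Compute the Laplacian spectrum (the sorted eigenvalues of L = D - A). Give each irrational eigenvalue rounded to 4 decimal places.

[0, 2.3820, 2.3820, 4.6180, 4.6180, 6]

With the vertex order [a, b, c, d, e, f], the degrees are [3, 3, 3, 3, 5, 3], giving D = diag(3, 3, 3, 3, 5, 3) and L = D - A. L is symmetric positive semidefinite, so every eigenvalue is real and nonnegative. By the matrix-tree theorem the graph has (1/6) * product of the nonzero eigenvalues = 121 spanning trees. The eigenvalues sum to 20, which equals trace(L) = 2|E|.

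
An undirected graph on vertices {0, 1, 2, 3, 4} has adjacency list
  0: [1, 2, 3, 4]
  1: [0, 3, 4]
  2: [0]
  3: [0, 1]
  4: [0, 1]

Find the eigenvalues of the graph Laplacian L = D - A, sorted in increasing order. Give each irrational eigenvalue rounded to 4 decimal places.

[0, 1, 2, 4, 5]

Each diagonal entry of L is the vertex degree and each off-diagonal entry is -1 where an edge is present, 0 otherwise; in the order [0, 1, 2, 3, 4] the diagonal is [4, 3, 1, 2, 2]. Since every row of L sums to 0, the all-ones vector is in the kernel and 0 is an eigenvalue. The eigenvalues sum to 12, which equals trace(L) = 2|E|.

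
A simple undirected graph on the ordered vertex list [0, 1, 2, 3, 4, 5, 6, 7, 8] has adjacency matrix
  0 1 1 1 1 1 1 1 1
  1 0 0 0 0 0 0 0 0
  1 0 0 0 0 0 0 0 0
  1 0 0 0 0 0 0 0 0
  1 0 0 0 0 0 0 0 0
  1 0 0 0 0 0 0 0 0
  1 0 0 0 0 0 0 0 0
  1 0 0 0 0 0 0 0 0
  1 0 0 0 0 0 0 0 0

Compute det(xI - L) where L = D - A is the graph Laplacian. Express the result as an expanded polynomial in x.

x^9 - 16x^8 + 84x^7 - 224x^6 + 350x^5 - 336x^4 + 196x^3 - 64x^2 + 9x

Reading degrees in the order [0, 1, 2, 3, 4, 5, 6, 7, 8] gives [8, 1, 1, 1, 1, 1, 1, 1, 1]; set D = diag(8, 1, 1, 1, 1, 1, 1, 1, 1) and form L = D - A. Computing det(xI - L) by cofactor expansion (or equivalently via sum-over-permutations) gives x^9 - 16x^8 + 84x^7 - 224x^6 + 350x^5 - 336x^4 + 196x^3 - 64x^2 + 9x. The coefficient of x^8 equals -trace(L) = -16, matching the sum of degrees. The eigenvalues sum to 16, which equals trace(L) = 2|E|.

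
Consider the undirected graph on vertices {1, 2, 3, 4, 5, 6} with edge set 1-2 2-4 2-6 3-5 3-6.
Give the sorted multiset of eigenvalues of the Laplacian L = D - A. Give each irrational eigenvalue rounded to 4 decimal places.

[0, 0.3249, 1, 1.4608, 3, 4.2143]

Reading degrees in the order [1, 2, 3, 4, 5, 6] gives [1, 3, 2, 1, 1, 2]; set D = diag(1, 3, 2, 1, 1, 2) and form L = D - A. Diagonalising L (or applying a numerical eigensolver to the 6x6 matrix) gives the spectrum above. By the matrix-tree theorem the graph has (1/6) * product of the nonzero eigenvalues = 1 spanning tree. The largest eigenvalue, 4.2143, is at most the vertex count 6.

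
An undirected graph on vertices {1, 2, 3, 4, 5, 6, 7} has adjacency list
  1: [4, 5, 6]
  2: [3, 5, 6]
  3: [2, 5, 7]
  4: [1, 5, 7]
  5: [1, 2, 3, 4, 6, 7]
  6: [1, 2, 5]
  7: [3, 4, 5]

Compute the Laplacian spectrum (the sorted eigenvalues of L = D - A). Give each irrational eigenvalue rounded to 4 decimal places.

[0, 2, 2, 4, 4, 5, 7]

Reading degrees in the order [1, 2, 3, 4, 5, 6, 7] gives [3, 3, 3, 3, 6, 3, 3]; set D = diag(3, 3, 3, 3, 6, 3, 3) and form L = D - A. L is symmetric positive semidefinite, so every eigenvalue is real and nonnegative.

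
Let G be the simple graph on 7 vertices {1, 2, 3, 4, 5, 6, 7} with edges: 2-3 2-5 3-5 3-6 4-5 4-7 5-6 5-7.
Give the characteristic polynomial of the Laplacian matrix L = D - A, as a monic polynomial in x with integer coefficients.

x^7 - 16x^6 + 95x^5 - 260x^4 + 324x^3 - 144x^2

Each diagonal entry of L is the vertex degree and each off-diagonal entry is -1 where an edge is present, 0 otherwise; in the order [1, 2, 3, 4, 5, 6, 7] the diagonal is [0, 2, 3, 2, 5, 2, 2]. Computing det(xI - L) by cofactor expansion (or equivalently via sum-over-permutations) gives x^7 - 16x^6 + 95x^5 - 260x^4 + 324x^3 - 144x^2. The constant term is 0 because L is singular (the all-ones vector lies in its kernel). The largest eigenvalue, 6, is at most the vertex count 7. The eigenvalues sum to 16, which equals trace(L) = 2|E|.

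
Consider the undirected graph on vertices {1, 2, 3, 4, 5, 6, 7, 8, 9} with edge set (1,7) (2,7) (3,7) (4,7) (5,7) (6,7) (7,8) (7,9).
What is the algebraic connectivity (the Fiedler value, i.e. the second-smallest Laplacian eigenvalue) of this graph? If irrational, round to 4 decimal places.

1

Reading degrees in the order [1, 2, 3, 4, 5, 6, 7, 8, 9] gives [1, 1, 1, 1, 1, 1, 8, 1, 1]; set D = diag(1, 1, 1, 1, 1, 1, 8, 1, 1) and form L = D - A. The sorted Laplacian eigenvalues are [0, 1, 1, 1, 1, 1, 1, 1, 9]; the algebraic connectivity is the second entry, 1.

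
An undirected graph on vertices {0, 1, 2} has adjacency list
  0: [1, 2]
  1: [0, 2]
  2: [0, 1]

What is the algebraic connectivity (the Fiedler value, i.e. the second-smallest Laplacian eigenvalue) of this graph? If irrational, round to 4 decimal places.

Reading degrees in the order [0, 1, 2] gives [2, 2, 2]; set D = diag(2, 2, 2) and form L = D - A. The smallest Laplacian eigenvalue is always 0. The next one, lambda_2 = 3, measures how hard the graph is to disconnect: larger values mean better connectivity. The eigenvalues sum to 6, which equals trace(L) = 2|E|.

3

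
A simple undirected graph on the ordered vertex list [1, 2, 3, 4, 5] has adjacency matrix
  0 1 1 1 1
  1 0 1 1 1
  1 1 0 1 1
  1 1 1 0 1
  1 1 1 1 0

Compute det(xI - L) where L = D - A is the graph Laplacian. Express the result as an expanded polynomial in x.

Reading degrees in the order [1, 2, 3, 4, 5] gives [4, 4, 4, 4, 4]; set D = diag(4, 4, 4, 4, 4) and form L = D - A. The eigenvalues of L are [0, 5, 5, 5, 5]; the characteristic polynomial is the product of (x - lambda_i), which multiplies out to x^5 - 20x^4 + 150x^3 - 500x^2 + 625x. The constant term is 0 because L is singular (the all-ones vector lies in its kernel). There is one zero in the spectrum, matching the 1 component.

x^5 - 20x^4 + 150x^3 - 500x^2 + 625x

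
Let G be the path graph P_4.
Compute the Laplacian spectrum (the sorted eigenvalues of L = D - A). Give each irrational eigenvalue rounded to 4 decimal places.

[0, 0.5858, 2, 3.4142]

The graph has 4 vertices and degree multiset [2, 2, 1, 1]; D is the diagonal matrix of degrees and L = D - A. The multiplicity of 0 as a Laplacian eigenvalue equals the number of connected components. The single zero eigenvalue shows the graph is connected.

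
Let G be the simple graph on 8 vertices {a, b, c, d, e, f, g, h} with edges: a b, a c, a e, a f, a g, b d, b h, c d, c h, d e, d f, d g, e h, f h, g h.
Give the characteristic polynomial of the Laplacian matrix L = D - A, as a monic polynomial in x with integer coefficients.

x^8 - 30x^7 + 375x^6 - 2540x^5 + 10095x^4 - 23598x^3 + 30105x^2 - 16200x

Each diagonal entry of L is the vertex degree and each off-diagonal entry is -1 where an edge is present, 0 otherwise; in the order [a, b, c, d, e, f, g, h] the diagonal is [5, 3, 3, 5, 3, 3, 3, 5]. L has integer entries, so p(x) = det(xI - L) has integer coefficients. Expanding the determinant yields x^8 - 30x^7 + 375x^6 - 2540x^5 + 10095x^4 - 23598x^3 + 30105x^2 - 16200x. The coefficient of x^7 equals -trace(L) = -30, matching the sum of degrees. There is one zero in the spectrum, matching the 1 component. By the matrix-tree theorem the graph has (1/8) * product of the nonzero eigenvalues = 2025 spanning trees.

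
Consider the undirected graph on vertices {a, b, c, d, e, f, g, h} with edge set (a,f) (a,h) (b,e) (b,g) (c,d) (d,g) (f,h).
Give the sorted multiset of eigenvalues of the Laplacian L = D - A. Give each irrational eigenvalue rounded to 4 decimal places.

[0, 0, 0.3820, 1.3820, 2.6180, 3, 3, 3.6180]

Reading degrees in the order [a, b, c, d, e, f, g, h] gives [2, 2, 1, 2, 1, 2, 2, 2]; set D = diag(2, 2, 1, 2, 1, 2, 2, 2) and form L = D - A. Diagonalising L (or applying a numerical eigensolver to the 8x8 matrix) gives the spectrum above. The 2 zero eigenvalues correspond to the 2 connected components. The largest eigenvalue, 3.6180, is at most the vertex count 8. There are 2 zeros in the spectrum, matching the 2 components.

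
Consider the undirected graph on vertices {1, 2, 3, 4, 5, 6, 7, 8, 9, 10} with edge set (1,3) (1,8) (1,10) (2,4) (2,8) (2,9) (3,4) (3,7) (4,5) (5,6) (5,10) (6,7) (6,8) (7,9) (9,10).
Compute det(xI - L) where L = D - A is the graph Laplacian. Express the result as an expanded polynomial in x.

x^10 - 30x^9 + 390x^8 - 2880x^7 + 13305x^6 - 39882x^5 + 77640x^4 - 94800x^3 + 66000x^2 - 20000x

Each diagonal entry of L is the vertex degree and each off-diagonal entry is -1 where an edge is present, 0 otherwise; in the order [1, 2, 3, 4, 5, 6, 7, 8, 9, 10] the diagonal is [3, 3, 3, 3, 3, 3, 3, 3, 3, 3]. L has integer entries, so p(x) = det(xI - L) has integer coefficients. Expanding the determinant yields x^10 - 30x^9 + 390x^8 - 2880x^7 + 13305x^6 - 39882x^5 + 77640x^4 - 94800x^3 + 66000x^2 - 20000x. The constant term is 0 because L is singular (the all-ones vector lies in its kernel). By the matrix-tree theorem the graph has (1/10) * product of the nonzero eigenvalues = 2000 spanning trees. There is one zero in the spectrum, matching the 1 component.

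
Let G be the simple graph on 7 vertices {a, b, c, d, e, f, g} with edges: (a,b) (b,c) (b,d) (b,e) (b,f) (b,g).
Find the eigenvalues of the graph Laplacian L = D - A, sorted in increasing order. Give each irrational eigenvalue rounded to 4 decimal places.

[0, 1, 1, 1, 1, 1, 7]

Reading degrees in the order [a, b, c, d, e, f, g] gives [1, 6, 1, 1, 1, 1, 1]; set D = diag(1, 6, 1, 1, 1, 1, 1) and form L = D - A. Since every row of L sums to 0, the all-ones vector is in the kernel and 0 is an eigenvalue. The single zero eigenvalue shows the graph is connected. There is one zero in the spectrum, matching the 1 component. The largest eigenvalue, 7, is at most the vertex count 7.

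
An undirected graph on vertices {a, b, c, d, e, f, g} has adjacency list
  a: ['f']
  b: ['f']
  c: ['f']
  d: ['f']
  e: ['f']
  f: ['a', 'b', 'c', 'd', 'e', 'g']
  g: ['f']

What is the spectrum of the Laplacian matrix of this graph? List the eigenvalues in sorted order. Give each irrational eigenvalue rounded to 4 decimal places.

Reading degrees in the order [a, b, c, d, e, f, g] gives [1, 1, 1, 1, 1, 6, 1]; set D = diag(1, 1, 1, 1, 1, 6, 1) and form L = D - A. Diagonalising L (or applying a numerical eigensolver to the 7x7 matrix) gives the spectrum above. The single zero eigenvalue shows the graph is connected.

[0, 1, 1, 1, 1, 1, 7]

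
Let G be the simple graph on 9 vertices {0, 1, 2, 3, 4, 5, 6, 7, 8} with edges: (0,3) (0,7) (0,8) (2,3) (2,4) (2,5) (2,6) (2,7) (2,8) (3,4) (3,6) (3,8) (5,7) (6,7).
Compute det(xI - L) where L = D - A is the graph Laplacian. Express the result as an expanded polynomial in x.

Each diagonal entry of L is the vertex degree and each off-diagonal entry is -1 where an edge is present, 0 otherwise; in the order [0, 1, 2, 3, 4, 5, 6, 7, 8] the diagonal is [3, 0, 6, 5, 2, 2, 3, 4, 3]. L has integer entries, so p(x) = det(xI - L) has integer coefficients. Expanding the determinant yields x^9 - 28x^8 + 322x^7 - 1966x^6 + 6868x^5 - 13712x^4 + 14487x^3 - 6256x^2. The coefficient of x^8 equals -trace(L) = -28, matching the sum of degrees. The eigenvalues sum to 28, which equals trace(L) = 2|E|.

x^9 - 28x^8 + 322x^7 - 1966x^6 + 6868x^5 - 13712x^4 + 14487x^3 - 6256x^2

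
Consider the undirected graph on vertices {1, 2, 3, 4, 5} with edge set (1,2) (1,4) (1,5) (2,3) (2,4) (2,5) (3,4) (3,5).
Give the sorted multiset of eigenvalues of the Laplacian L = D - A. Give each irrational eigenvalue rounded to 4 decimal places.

[0, 3, 3, 5, 5]

Each diagonal entry of L is the vertex degree and each off-diagonal entry is -1 where an edge is present, 0 otherwise; in the order [1, 2, 3, 4, 5] the diagonal is [3, 4, 3, 3, 3]. Since every row of L sums to 0, the all-ones vector is in the kernel and 0 is an eigenvalue. The single zero eigenvalue shows the graph is connected. There is one zero in the spectrum, matching the 1 component.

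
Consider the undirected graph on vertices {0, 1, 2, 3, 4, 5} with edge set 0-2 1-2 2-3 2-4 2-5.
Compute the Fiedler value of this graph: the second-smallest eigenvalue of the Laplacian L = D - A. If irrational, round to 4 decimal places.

1

Each diagonal entry of L is the vertex degree and each off-diagonal entry is -1 where an edge is present, 0 otherwise; in the order [0, 1, 2, 3, 4, 5] the diagonal is [1, 1, 5, 1, 1, 1]. The smallest Laplacian eigenvalue is always 0. The next one, lambda_2 = 1, measures how hard the graph is to disconnect: larger values mean better connectivity. The eigenvalues sum to 10, which equals trace(L) = 2|E|. By the matrix-tree theorem the graph has (1/6) * product of the nonzero eigenvalues = 1 spanning tree.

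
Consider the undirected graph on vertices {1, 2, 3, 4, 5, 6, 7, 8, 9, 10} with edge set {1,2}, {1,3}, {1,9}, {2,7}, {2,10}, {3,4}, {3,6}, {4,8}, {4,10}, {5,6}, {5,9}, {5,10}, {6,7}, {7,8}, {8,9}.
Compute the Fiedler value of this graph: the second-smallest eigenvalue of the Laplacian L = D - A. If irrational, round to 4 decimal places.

With the vertex order [1, 2, 3, 4, 5, 6, 7, 8, 9, 10], the degrees are [3, 3, 3, 3, 3, 3, 3, 3, 3, 3], giving D = diag(3, 3, 3, 3, 3, 3, 3, 3, 3, 3) and L = D - A. The smallest Laplacian eigenvalue is always 0. The next one, lambda_2 = 2, measures how hard the graph is to disconnect: larger values mean better connectivity. The largest eigenvalue, 5, is at most the vertex count 10. By the matrix-tree theorem the graph has (1/10) * product of the nonzero eigenvalues = 2000 spanning trees.

2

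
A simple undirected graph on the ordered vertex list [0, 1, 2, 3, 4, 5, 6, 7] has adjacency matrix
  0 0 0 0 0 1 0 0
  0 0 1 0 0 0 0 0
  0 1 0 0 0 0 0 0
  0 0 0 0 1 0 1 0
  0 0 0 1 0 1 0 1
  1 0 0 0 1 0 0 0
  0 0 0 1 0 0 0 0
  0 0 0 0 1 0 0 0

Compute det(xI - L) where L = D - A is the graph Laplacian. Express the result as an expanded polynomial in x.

x^8 - 12x^7 + 55x^6 - 122x^5 + 135x^4 - 68x^3 + 12x^2

Each diagonal entry of L is the vertex degree and each off-diagonal entry is -1 where an edge is present, 0 otherwise; in the order [0, 1, 2, 3, 4, 5, 6, 7] the diagonal is [1, 1, 1, 2, 3, 2, 1, 1]. Computing det(xI - L) by cofactor expansion (or equivalently via sum-over-permutations) gives x^8 - 12x^7 + 55x^6 - 122x^5 + 135x^4 - 68x^3 + 12x^2. The constant term is 0 because L is singular (the all-ones vector lies in its kernel). The eigenvalues sum to 12, which equals trace(L) = 2|E|.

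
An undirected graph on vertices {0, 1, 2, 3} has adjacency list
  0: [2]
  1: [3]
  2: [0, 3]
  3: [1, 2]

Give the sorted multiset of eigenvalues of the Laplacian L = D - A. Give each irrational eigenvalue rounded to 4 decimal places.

[0, 0.5858, 2, 3.4142]

With the vertex order [0, 1, 2, 3], the degrees are [1, 1, 2, 2], giving D = diag(1, 1, 2, 2) and L = D - A. The multiplicity of 0 as a Laplacian eigenvalue equals the number of connected components. The single zero eigenvalue shows the graph is connected. The eigenvalues sum to 6, which equals trace(L) = 2|E|.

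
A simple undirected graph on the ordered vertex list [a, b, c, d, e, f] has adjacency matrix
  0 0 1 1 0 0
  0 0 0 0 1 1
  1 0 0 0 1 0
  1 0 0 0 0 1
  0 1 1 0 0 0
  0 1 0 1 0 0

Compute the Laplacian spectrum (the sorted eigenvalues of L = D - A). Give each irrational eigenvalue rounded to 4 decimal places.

Each diagonal entry of L is the vertex degree and each off-diagonal entry is -1 where an edge is present, 0 otherwise; in the order [a, b, c, d, e, f] the diagonal is [2, 2, 2, 2, 2, 2]. Diagonalising L (or applying a numerical eigensolver to the 6x6 matrix) gives the spectrum above.

[0, 1, 1, 3, 3, 4]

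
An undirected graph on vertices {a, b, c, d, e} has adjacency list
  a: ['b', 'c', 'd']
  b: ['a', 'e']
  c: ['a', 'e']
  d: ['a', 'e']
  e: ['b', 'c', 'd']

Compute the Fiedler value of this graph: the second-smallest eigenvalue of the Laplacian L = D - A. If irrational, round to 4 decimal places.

2

With the vertex order [a, b, c, d, e], the degrees are [3, 2, 2, 2, 3], giving D = diag(3, 2, 2, 2, 3) and L = D - A. The sorted Laplacian eigenvalues are [0, 2, 2, 3, 5]; the algebraic connectivity is the second entry, 2. The largest eigenvalue, 5, is at most the vertex count 5.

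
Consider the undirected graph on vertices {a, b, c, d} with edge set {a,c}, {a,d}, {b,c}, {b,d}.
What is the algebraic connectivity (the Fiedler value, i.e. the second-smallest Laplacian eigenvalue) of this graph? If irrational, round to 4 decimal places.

2

With the vertex order [a, b, c, d], the degrees are [2, 2, 2, 2], giving D = diag(2, 2, 2, 2) and L = D - A. Computing the eigenvalues of L and sorting gives [0, 2, 2, 4]. The Fiedler value lambda_2 = 2 is strictly positive, so the graph is connected. By the matrix-tree theorem the graph has (1/4) * product of the nonzero eigenvalues = 4 spanning trees. There is one zero in the spectrum, matching the 1 component.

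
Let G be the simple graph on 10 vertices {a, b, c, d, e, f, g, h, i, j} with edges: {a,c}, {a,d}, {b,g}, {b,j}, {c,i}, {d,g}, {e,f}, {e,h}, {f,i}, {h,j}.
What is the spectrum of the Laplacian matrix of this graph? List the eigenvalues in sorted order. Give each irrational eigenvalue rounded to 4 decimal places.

Each diagonal entry of L is the vertex degree and each off-diagonal entry is -1 where an edge is present, 0 otherwise; in the order [a, b, c, d, e, f, g, h, i, j] the diagonal is [2, 2, 2, 2, 2, 2, 2, 2, 2, 2]. L is symmetric positive semidefinite, so every eigenvalue is real and nonnegative. The single zero eigenvalue shows the graph is connected. There is one zero in the spectrum, matching the 1 component. The largest eigenvalue, 4, is at most the vertex count 10.

[0, 0.3820, 0.3820, 1.3820, 1.3820, 2.6180, 2.6180, 3.6180, 3.6180, 4]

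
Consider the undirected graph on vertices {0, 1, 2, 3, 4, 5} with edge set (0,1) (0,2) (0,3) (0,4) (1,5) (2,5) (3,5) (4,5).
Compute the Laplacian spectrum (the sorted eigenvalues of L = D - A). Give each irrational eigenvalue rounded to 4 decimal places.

[0, 2, 2, 2, 4, 6]

With the vertex order [0, 1, 2, 3, 4, 5], the degrees are [4, 2, 2, 2, 2, 4], giving D = diag(4, 2, 2, 2, 2, 4) and L = D - A. Diagonalising L (or applying a numerical eigensolver to the 6x6 matrix) gives the spectrum above. The single zero eigenvalue shows the graph is connected. By the matrix-tree theorem the graph has (1/6) * product of the nonzero eigenvalues = 32 spanning trees. The eigenvalues sum to 16, which equals trace(L) = 2|E|.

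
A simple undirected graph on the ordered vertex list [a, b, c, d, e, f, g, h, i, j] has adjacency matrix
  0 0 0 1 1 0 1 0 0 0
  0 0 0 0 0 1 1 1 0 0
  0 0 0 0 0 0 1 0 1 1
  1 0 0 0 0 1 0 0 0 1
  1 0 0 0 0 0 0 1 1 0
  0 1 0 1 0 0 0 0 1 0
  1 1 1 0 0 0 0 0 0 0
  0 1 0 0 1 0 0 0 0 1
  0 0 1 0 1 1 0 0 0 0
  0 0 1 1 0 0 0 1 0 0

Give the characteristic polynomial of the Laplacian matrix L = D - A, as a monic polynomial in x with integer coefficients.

Reading degrees in the order [a, b, c, d, e, f, g, h, i, j] gives [3, 3, 3, 3, 3, 3, 3, 3, 3, 3]; set D = diag(3, 3, 3, 3, 3, 3, 3, 3, 3, 3) and form L = D - A. Computing det(xI - L) by cofactor expansion (or equivalently via sum-over-permutations) gives x^10 - 30x^9 + 390x^8 - 2880x^7 + 13305x^6 - 39882x^5 + 77640x^4 - 94800x^3 + 66000x^2 - 20000x. The constant term is 0 because L is singular (the all-ones vector lies in its kernel). The largest eigenvalue, 5, is at most the vertex count 10.

x^10 - 30x^9 + 390x^8 - 2880x^7 + 13305x^6 - 39882x^5 + 77640x^4 - 94800x^3 + 66000x^2 - 20000x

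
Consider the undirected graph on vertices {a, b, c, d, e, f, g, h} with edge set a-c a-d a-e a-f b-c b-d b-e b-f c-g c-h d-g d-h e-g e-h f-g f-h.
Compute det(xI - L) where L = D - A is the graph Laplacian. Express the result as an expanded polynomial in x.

x^8 - 32x^7 + 432x^6 - 3200x^5 + 14080x^4 - 36864x^3 + 53248x^2 - 32768x

With the vertex order [a, b, c, d, e, f, g, h], the degrees are [4, 4, 4, 4, 4, 4, 4, 4], giving D = diag(4, 4, 4, 4, 4, 4, 4, 4) and L = D - A. Computing det(xI - L) by cofactor expansion (or equivalently via sum-over-permutations) gives x^8 - 32x^7 + 432x^6 - 3200x^5 + 14080x^4 - 36864x^3 + 53248x^2 - 32768x. The coefficient of x^7 equals -trace(L) = -32, matching the sum of degrees. There is one zero in the spectrum, matching the 1 component.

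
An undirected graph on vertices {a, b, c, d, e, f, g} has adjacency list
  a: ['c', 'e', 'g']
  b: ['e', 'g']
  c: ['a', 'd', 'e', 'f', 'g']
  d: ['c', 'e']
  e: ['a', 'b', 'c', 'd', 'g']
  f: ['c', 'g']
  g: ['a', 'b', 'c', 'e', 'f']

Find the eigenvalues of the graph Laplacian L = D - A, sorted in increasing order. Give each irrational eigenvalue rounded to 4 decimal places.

[0, 1.7639, 1.7639, 2.5858, 5.4142, 6.2361, 6.2361]

Reading degrees in the order [a, b, c, d, e, f, g] gives [3, 2, 5, 2, 5, 2, 5]; set D = diag(3, 2, 5, 2, 5, 2, 5) and form L = D - A. L is symmetric positive semidefinite, so every eigenvalue is real and nonnegative. The single zero eigenvalue shows the graph is connected. There is one zero in the spectrum, matching the 1 component. By the matrix-tree theorem the graph has (1/7) * product of the nonzero eigenvalues = 242 spanning trees.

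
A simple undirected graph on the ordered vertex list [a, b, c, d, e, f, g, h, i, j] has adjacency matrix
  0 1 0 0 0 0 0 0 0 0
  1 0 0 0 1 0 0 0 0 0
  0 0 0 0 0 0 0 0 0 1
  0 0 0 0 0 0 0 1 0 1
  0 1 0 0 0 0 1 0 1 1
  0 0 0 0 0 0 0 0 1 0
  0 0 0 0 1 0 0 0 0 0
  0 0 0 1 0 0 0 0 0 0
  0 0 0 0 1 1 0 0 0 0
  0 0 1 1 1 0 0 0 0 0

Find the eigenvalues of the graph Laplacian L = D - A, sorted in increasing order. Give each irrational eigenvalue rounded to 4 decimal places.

Each diagonal entry of L is the vertex degree and each off-diagonal entry is -1 where an edge is present, 0 otherwise; in the order [a, b, c, d, e, f, g, h, i, j] the diagonal is [1, 2, 1, 2, 4, 1, 1, 1, 2, 3]. Diagonalising L (or applying a numerical eigensolver to the 10x10 matrix) gives the spectrum above.

[0, 0.2263, 0.3820, 0.6274, 0.7726, 2, 2.2925, 2.6180, 3.6837, 5.3975]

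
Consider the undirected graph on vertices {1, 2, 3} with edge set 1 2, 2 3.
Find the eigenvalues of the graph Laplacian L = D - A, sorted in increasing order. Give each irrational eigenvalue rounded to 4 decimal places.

Reading degrees in the order [1, 2, 3] gives [1, 2, 1]; set D = diag(1, 2, 1) and form L = D - A. Since every row of L sums to 0, the all-ones vector is in the kernel and 0 is an eigenvalue. The single zero eigenvalue shows the graph is connected. There is one zero in the spectrum, matching the 1 component.

[0, 1, 3]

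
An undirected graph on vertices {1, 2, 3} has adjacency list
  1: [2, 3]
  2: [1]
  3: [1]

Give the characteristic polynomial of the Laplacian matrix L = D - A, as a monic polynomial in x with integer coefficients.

x^3 - 4x^2 + 3x

Reading degrees in the order [1, 2, 3] gives [2, 1, 1]; set D = diag(2, 1, 1) and form L = D - A. Computing det(xI - L) by cofactor expansion (or equivalently via sum-over-permutations) gives x^3 - 4x^2 + 3x. The coefficient of x^2 equals -trace(L) = -4, matching the sum of degrees. The largest eigenvalue, 3, is at most the vertex count 3.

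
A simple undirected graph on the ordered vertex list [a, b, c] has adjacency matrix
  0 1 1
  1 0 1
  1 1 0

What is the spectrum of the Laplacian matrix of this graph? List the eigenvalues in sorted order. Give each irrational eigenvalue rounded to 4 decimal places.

Each diagonal entry of L is the vertex degree and each off-diagonal entry is -1 where an edge is present, 0 otherwise; in the order [a, b, c] the diagonal is [2, 2, 2]. L is symmetric positive semidefinite, so every eigenvalue is real and nonnegative. The single zero eigenvalue shows the graph is connected. There is one zero in the spectrum, matching the 1 component. By the matrix-tree theorem the graph has (1/3) * product of the nonzero eigenvalues = 3 spanning trees.

[0, 3, 3]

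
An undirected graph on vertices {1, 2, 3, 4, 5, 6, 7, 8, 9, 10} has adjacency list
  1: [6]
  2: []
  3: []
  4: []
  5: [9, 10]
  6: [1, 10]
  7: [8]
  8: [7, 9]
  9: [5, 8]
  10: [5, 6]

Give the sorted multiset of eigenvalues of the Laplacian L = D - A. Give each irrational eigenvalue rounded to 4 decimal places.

Reading degrees in the order [1, 2, 3, 4, 5, 6, 7, 8, 9, 10] gives [1, 0, 0, 0, 2, 2, 1, 2, 2, 2]; set D = diag(1, 0, 0, 0, 2, 2, 1, 2, 2, 2) and form L = D - A. The multiplicity of 0 as a Laplacian eigenvalue equals the number of connected components. The 4 zero eigenvalues correspond to the 4 connected components.

[0, 0, 0, 0, 0.1981, 0.7530, 1.5550, 2.4450, 3.2470, 3.8019]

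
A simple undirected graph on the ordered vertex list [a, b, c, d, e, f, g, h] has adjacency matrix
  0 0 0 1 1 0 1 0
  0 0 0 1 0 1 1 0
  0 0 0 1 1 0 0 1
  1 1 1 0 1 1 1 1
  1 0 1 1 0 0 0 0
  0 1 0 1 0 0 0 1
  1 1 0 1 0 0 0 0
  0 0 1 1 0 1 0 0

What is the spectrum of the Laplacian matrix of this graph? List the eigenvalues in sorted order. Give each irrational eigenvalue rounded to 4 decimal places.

[0, 1.7530, 1.7530, 3.4450, 3.4450, 4.8019, 4.8019, 8]

Each diagonal entry of L is the vertex degree and each off-diagonal entry is -1 where an edge is present, 0 otherwise; in the order [a, b, c, d, e, f, g, h] the diagonal is [3, 3, 3, 7, 3, 3, 3, 3]. Since every row of L sums to 0, the all-ones vector is in the kernel and 0 is an eigenvalue. By the matrix-tree theorem the graph has (1/8) * product of the nonzero eigenvalues = 841 spanning trees.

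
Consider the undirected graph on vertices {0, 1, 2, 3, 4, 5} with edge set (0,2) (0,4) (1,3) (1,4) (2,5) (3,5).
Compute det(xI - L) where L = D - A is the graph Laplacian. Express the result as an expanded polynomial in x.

x^6 - 12x^5 + 54x^4 - 112x^3 + 105x^2 - 36x

Reading degrees in the order [0, 1, 2, 3, 4, 5] gives [2, 2, 2, 2, 2, 2]; set D = diag(2, 2, 2, 2, 2, 2) and form L = D - A. Computing det(xI - L) by cofactor expansion (or equivalently via sum-over-permutations) gives x^6 - 12x^5 + 54x^4 - 112x^3 + 105x^2 - 36x. The coefficient of x^5 equals -trace(L) = -12, matching the sum of degrees. The largest eigenvalue, 4, is at most the vertex count 6.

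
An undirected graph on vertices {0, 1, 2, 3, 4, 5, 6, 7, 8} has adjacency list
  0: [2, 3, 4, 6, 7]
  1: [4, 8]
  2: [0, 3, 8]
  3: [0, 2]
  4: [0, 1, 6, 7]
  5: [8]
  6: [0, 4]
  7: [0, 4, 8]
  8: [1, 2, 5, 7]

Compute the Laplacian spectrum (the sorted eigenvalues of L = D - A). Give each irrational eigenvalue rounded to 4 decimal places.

With the vertex order [0, 1, 2, 3, 4, 5, 6, 7, 8], the degrees are [5, 2, 3, 2, 4, 1, 2, 3, 4], giving D = diag(5, 2, 3, 2, 4, 1, 2, 3, 4) and L = D - A. Since every row of L sums to 0, the all-ones vector is in the kernel and 0 is an eigenvalue. There is one zero in the spectrum, matching the 1 component.

[0, 0.7426, 1.2631, 1.7261, 2.5427, 3.3022, 4.5050, 5.6548, 6.2635]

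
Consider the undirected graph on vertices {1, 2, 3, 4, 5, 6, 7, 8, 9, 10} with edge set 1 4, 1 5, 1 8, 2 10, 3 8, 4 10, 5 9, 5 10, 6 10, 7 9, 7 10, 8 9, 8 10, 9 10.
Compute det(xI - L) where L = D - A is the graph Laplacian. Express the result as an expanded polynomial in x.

Reading degrees in the order [1, 2, 3, 4, 5, 6, 7, 8, 9, 10] gives [3, 1, 1, 2, 3, 1, 2, 4, 4, 7]; set D = diag(3, 1, 1, 2, 3, 1, 2, 4, 4, 7) and form L = D - A. Computing det(xI - L) by cofactor expansion (or equivalently via sum-over-permutations) gives x^10 - 28x^9 + 323x^8 - 2012x^7 + 7447x^6 - 16968x^5 + 23818x^4 - 19922x^3 + 9051x^2 - 1710x. The constant term is 0 because L is singular (the all-ones vector lies in its kernel). There is one zero in the spectrum, matching the 1 component. The largest eigenvalue, 8.1592, is at most the vertex count 10.

x^10 - 28x^9 + 323x^8 - 2012x^7 + 7447x^6 - 16968x^5 + 23818x^4 - 19922x^3 + 9051x^2 - 1710x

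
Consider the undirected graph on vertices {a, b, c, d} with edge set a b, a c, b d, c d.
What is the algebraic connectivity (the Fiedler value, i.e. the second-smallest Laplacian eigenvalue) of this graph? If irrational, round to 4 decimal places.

With the vertex order [a, b, c, d], the degrees are [2, 2, 2, 2], giving D = diag(2, 2, 2, 2) and L = D - A. Computing the eigenvalues of L and sorting gives [0, 2, 2, 4]. The Fiedler value lambda_2 = 2 is strictly positive, so the graph is connected. There is one zero in the spectrum, matching the 1 component. By the matrix-tree theorem the graph has (1/4) * product of the nonzero eigenvalues = 4 spanning trees.

2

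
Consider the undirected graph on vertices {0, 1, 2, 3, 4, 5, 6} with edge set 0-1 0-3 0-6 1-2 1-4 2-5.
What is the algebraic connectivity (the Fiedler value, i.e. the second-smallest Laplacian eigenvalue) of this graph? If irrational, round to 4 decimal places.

0.3217

Each diagonal entry of L is the vertex degree and each off-diagonal entry is -1 where an edge is present, 0 otherwise; in the order [0, 1, 2, 3, 4, 5, 6] the diagonal is [3, 3, 2, 1, 1, 1, 1]. The sorted Laplacian eigenvalues are [0, 0.3217, 0.6802, 1, 2.1397, 3.2297, 4.6287]; the algebraic connectivity is the second entry, 0.3217. The eigenvalues sum to 12, which equals trace(L) = 2|E|.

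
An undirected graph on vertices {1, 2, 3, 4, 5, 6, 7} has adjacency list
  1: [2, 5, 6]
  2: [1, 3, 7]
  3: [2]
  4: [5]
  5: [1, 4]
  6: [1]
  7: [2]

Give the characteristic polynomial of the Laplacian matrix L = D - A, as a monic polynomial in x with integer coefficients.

With the vertex order [1, 2, 3, 4, 5, 6, 7], the degrees are [3, 3, 1, 1, 2, 1, 1], giving D = diag(3, 3, 1, 1, 2, 1, 1) and L = D - A. Computing det(xI - L) by cofactor expansion (or equivalently via sum-over-permutations) gives x^7 - 12x^6 + 53x^5 - 108x^4 + 105x^3 - 46x^2 + 7x. Since p(0) = det(-L) = 0, x divides p(x). There is one zero in the spectrum, matching the 1 component. The eigenvalues sum to 12, which equals trace(L) = 2|E|.

x^7 - 12x^6 + 53x^5 - 108x^4 + 105x^3 - 46x^2 + 7x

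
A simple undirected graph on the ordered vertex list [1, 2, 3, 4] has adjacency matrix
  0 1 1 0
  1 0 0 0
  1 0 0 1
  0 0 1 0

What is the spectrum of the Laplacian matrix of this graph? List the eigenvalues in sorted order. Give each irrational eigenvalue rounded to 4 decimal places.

[0, 0.5858, 2, 3.4142]

With the vertex order [1, 2, 3, 4], the degrees are [2, 1, 2, 1], giving D = diag(2, 1, 2, 1) and L = D - A. The multiplicity of 0 as a Laplacian eigenvalue equals the number of connected components. By the matrix-tree theorem the graph has (1/4) * product of the nonzero eigenvalues = 1 spanning tree. The largest eigenvalue, 3.4142, is at most the vertex count 4.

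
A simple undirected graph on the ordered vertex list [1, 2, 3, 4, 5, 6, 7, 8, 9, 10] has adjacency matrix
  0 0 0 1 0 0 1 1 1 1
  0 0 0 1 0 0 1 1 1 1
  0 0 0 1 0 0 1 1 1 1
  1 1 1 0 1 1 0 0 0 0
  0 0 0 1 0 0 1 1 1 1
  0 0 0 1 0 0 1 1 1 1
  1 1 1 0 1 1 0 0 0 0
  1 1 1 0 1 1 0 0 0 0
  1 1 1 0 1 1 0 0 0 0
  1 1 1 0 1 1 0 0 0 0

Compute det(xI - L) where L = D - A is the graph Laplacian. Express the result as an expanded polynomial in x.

With the vertex order [1, 2, 3, 4, 5, 6, 7, 8, 9, 10], the degrees are [5, 5, 5, 5, 5, 5, 5, 5, 5, 5], giving D = diag(5, 5, 5, 5, 5, 5, 5, 5, 5, 5) and L = D - A. L has integer entries, so p(x) = det(xI - L) has integer coefficients. Expanding the determinant yields x^10 - 50x^9 + 1100x^8 - 14000x^7 + 113750x^6 - 612500x^5 + 2187500x^4 - 5000000x^3 + 6640625x^2 - 3906250x. The constant term is 0 because L is singular (the all-ones vector lies in its kernel). The largest eigenvalue, 10, is at most the vertex count 10. The eigenvalues sum to 50, which equals trace(L) = 2|E|.

x^10 - 50x^9 + 1100x^8 - 14000x^7 + 113750x^6 - 612500x^5 + 2187500x^4 - 5000000x^3 + 6640625x^2 - 3906250x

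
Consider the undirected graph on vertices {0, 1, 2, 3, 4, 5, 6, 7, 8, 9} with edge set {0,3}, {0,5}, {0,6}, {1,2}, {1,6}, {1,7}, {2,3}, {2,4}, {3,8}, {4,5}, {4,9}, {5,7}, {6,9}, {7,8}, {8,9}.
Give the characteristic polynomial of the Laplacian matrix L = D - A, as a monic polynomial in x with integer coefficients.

Reading degrees in the order [0, 1, 2, 3, 4, 5, 6, 7, 8, 9] gives [3, 3, 3, 3, 3, 3, 3, 3, 3, 3]; set D = diag(3, 3, 3, 3, 3, 3, 3, 3, 3, 3) and form L = D - A. The eigenvalues of L are [0, 2, 2, 2, 2, 2, 5, 5, 5, 5]; the characteristic polynomial is the product of (x - lambda_i), which multiplies out to x^10 - 30x^9 + 390x^8 - 2880x^7 + 13305x^6 - 39882x^5 + 77640x^4 - 94800x^3 + 66000x^2 - 20000x. The constant term is 0 because L is singular (the all-ones vector lies in its kernel).

x^10 - 30x^9 + 390x^8 - 2880x^7 + 13305x^6 - 39882x^5 + 77640x^4 - 94800x^3 + 66000x^2 - 20000x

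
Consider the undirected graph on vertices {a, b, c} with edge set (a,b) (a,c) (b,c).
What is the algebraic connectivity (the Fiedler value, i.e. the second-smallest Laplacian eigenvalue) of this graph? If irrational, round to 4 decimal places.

Each diagonal entry of L is the vertex degree and each off-diagonal entry is -1 where an edge is present, 0 otherwise; in the order [a, b, c] the diagonal is [2, 2, 2]. Computing the eigenvalues of L and sorting gives [0, 3, 3]. The Fiedler value lambda_2 = 3 is strictly positive, so the graph is connected. The largest eigenvalue, 3, is at most the vertex count 3.

3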